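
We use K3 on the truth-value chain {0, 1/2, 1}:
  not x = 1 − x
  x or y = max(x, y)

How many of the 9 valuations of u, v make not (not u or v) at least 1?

1

u = 0, v = 0 ↦ 0  <
u = 0, v = 1/2 ↦ 0  <
u = 0, v = 1 ↦ 0  <
u = 1/2, v = 0 ↦ 1/2  <
u = 1/2, v = 1/2 ↦ 1/2  <
u = 1/2, v = 1 ↦ 0  <
u = 1, v = 0 ↦ 1  ≥
u = 1, v = 1/2 ↦ 1/2  <
u = 1, v = 1 ↦ 0  <
So 1 of the 9 assignments meets the threshold.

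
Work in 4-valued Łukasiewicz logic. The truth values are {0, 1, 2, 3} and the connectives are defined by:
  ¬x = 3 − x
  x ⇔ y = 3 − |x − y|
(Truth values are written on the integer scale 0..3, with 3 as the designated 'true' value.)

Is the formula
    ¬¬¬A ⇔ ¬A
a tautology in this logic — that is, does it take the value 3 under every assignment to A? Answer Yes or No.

Yes

A = 0 ↦ 3
A = 1 ↦ 3
A = 2 ↦ 3
A = 3 ↦ 3
Every assignment gives a value ≥ 3.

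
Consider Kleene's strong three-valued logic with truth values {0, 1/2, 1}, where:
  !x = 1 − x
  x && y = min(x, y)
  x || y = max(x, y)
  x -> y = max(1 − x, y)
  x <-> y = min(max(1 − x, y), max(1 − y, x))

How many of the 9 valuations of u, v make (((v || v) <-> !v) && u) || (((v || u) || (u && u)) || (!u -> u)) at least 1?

5

u = 0, v = 0 ↦ 0  <
u = 0, v = 1/2 ↦ 1/2  <
u = 0, v = 1 ↦ 1  ≥
u = 1/2, v = 0 ↦ 1/2  <
u = 1/2, v = 1/2 ↦ 1/2  <
u = 1/2, v = 1 ↦ 1  ≥
u = 1, v = 0 ↦ 1  ≥
u = 1, v = 1/2 ↦ 1  ≥
u = 1, v = 1 ↦ 1  ≥
So 5 of the 9 assignments meet the threshold.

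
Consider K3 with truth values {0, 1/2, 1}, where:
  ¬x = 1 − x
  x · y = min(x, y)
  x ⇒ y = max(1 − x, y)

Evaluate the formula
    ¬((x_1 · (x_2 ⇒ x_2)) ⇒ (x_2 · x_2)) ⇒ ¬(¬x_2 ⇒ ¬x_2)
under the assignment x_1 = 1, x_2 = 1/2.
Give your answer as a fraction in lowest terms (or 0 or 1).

1/2

x_2 ⇒ x_2 = 1/2 ⇒ 1/2 = 1/2
x_1 · (x_2 ⇒ x_2) = 1 · 1/2 = 1/2
x_2 · x_2 = 1/2 · 1/2 = 1/2
(x_1 · (x_2 ⇒ x_2)) ⇒ (x_2 · x_2) = 1/2 ⇒ 1/2 = 1/2
¬((x_1 · (x_2 ⇒ x_2)) ⇒ (x_2 · x_2)) = ¬1/2 = 1/2
¬x_2 = ¬1/2 = 1/2
¬x_2 = ¬1/2 = 1/2
¬x_2 ⇒ ¬x_2 = 1/2 ⇒ 1/2 = 1/2
¬(¬x_2 ⇒ ¬x_2) = ¬1/2 = 1/2
¬((x_1 · (x_2 ⇒ x_2)) ⇒ (x_2 · x_2)) ⇒ ¬(¬x_2 ⇒ ¬x_2) = 1/2 ⇒ 1/2 = 1/2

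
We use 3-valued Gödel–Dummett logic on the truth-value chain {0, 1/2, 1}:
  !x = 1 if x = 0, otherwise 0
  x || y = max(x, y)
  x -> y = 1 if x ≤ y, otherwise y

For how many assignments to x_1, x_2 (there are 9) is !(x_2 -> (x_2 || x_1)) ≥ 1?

0

x_1 = 0, x_2 = 0 ↦ 0  <
x_1 = 0, x_2 = 1/2 ↦ 0  <
x_1 = 0, x_2 = 1 ↦ 0  <
x_1 = 1/2, x_2 = 0 ↦ 0  <
x_1 = 1/2, x_2 = 1/2 ↦ 0  <
x_1 = 1/2, x_2 = 1 ↦ 0  <
x_1 = 1, x_2 = 0 ↦ 0  <
x_1 = 1, x_2 = 1/2 ↦ 0  <
x_1 = 1, x_2 = 1 ↦ 0  <
So 0 of the 9 assignments meet the threshold.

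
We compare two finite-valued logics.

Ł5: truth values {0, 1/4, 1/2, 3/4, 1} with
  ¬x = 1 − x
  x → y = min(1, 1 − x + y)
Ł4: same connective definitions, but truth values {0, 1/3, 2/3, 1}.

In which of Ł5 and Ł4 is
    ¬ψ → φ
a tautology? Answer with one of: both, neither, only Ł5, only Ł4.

In Ł5: at φ = 0, ψ = 0 the value is 0 — not a tautology.
In Ł4: at φ = 0, ψ = 0 the value is 0 — not a tautology.

neither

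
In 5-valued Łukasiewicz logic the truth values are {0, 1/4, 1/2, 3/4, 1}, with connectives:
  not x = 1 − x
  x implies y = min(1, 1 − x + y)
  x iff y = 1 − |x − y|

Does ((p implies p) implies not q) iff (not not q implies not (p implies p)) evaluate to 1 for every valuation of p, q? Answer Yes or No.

Yes

At p = 1/4, q = 0, for instance:
p implies p = 1/4 implies 1/4 = 1
not q = not 0 = 1
(p implies p) implies not q = 1 implies 1 = 1
not not q = not 1 = 0
not (p implies p) = not 1 = 0
not not q implies not (p implies p) = 0 implies 0 = 1
((p implies p) implies not q) iff (not not q implies not (p implies p)) = 1 iff 1 = 1
and checking the remaining 24 assignments likewise gives ≥ 1 in every case.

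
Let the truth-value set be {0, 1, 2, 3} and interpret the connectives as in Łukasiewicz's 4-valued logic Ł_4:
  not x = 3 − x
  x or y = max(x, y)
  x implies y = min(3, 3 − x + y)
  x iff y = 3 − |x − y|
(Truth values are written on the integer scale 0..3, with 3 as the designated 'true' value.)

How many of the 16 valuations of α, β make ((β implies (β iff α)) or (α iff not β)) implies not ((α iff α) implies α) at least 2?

α = 0, β = 0 ↦ 3  ≥
α = 0, β = 1 ↦ 3  ≥
α = 0, β = 2 ↦ 3  ≥
α = 0, β = 3 ↦ 3  ≥
α = 1, β = 0 ↦ 2  ≥
α = 1, β = 1 ↦ 2  ≥
α = 1, β = 2 ↦ 2  ≥
α = 1, β = 3 ↦ 3  ≥
α = 2, β = 0 ↦ 1  <
α = 2, β = 1 ↦ 1  <
α = 2, β = 2 ↦ 1  <
α = 2, β = 3 ↦ 2  ≥
α = 3, β = 0 ↦ 0  <
α = 3, β = 1 ↦ 0  <
α = 3, β = 2 ↦ 0  <
α = 3, β = 3 ↦ 0  <
So 9 of the 16 assignments meet the threshold.

9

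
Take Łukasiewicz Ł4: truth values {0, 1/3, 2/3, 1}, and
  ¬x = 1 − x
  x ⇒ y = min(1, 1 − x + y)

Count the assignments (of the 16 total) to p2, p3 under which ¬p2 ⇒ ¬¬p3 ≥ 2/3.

p2 = 0, p3 = 0 ↦ 0  <
p2 = 0, p3 = 1/3 ↦ 1/3  <
p2 = 0, p3 = 2/3 ↦ 2/3  ≥
p2 = 0, p3 = 1 ↦ 1  ≥
p2 = 1/3, p3 = 0 ↦ 1/3  <
p2 = 1/3, p3 = 1/3 ↦ 2/3  ≥
p2 = 1/3, p3 = 2/3 ↦ 1  ≥
p2 = 1/3, p3 = 1 ↦ 1  ≥
p2 = 2/3, p3 = 0 ↦ 2/3  ≥
p2 = 2/3, p3 = 1/3 ↦ 1  ≥
p2 = 2/3, p3 = 2/3 ↦ 1  ≥
p2 = 2/3, p3 = 1 ↦ 1  ≥
p2 = 1, p3 = 0 ↦ 1  ≥
p2 = 1, p3 = 1/3 ↦ 1  ≥
p2 = 1, p3 = 2/3 ↦ 1  ≥
p2 = 1, p3 = 1 ↦ 1  ≥
So 13 of the 16 assignments meet the threshold.

13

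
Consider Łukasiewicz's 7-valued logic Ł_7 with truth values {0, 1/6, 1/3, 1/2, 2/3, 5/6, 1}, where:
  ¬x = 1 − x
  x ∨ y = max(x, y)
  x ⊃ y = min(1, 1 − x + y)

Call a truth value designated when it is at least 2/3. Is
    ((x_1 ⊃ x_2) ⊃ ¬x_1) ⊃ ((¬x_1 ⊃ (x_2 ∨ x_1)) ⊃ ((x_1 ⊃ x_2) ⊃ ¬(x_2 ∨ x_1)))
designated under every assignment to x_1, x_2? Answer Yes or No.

Counterexample: take x_1 = 0, x_2 = 5/6.
x_1 ⊃ x_2 = 0 ⊃ 5/6 = 1
¬x_1 = ¬0 = 1
(x_1 ⊃ x_2) ⊃ ¬x_1 = 1 ⊃ 1 = 1
¬x_1 = ¬0 = 1
x_2 ∨ x_1 = 5/6 ∨ 0 = 5/6
¬x_1 ⊃ (x_2 ∨ x_1) = 1 ⊃ 5/6 = 5/6
x_1 ⊃ x_2 = 0 ⊃ 5/6 = 1
x_2 ∨ x_1 = 5/6 ∨ 0 = 5/6
¬(x_2 ∨ x_1) = ¬5/6 = 1/6
(x_1 ⊃ x_2) ⊃ ¬(x_2 ∨ x_1) = 1 ⊃ 1/6 = 1/6
(¬x_1 ⊃ (x_2 ∨ x_1)) ⊃ ((x_1 ⊃ x_2) ⊃ ¬(x_2 ∨ x_1)) = 5/6 ⊃ 1/6 = 1/3
((x_1 ⊃ x_2) ⊃ ¬x_1) ⊃ ((¬x_1 ⊃ (x_2 ∨ x_1)) ⊃ ((x_1 ⊃ x_2) ⊃ ¬(x_2 ∨ x_1))) = 1 ⊃ 1/3 = 1/3
This gives 1/3, which is below 2/3.

No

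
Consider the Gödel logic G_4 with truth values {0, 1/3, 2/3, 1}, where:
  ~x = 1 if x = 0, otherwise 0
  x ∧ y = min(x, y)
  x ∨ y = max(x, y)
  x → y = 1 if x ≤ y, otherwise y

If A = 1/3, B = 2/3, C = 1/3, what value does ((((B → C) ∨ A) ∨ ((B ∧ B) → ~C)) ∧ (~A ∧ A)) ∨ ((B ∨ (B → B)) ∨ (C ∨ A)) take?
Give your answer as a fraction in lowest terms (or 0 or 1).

B → C = 2/3 → 1/3 = 1/3
(B → C) ∨ A = 1/3 ∨ 1/3 = 1/3
B ∧ B = 2/3 ∧ 2/3 = 2/3
~C = ~1/3 = 0
(B ∧ B) → ~C = 2/3 → 0 = 0
((B → C) ∨ A) ∨ ((B ∧ B) → ~C) = 1/3 ∨ 0 = 1/3
~A = ~1/3 = 0
~A ∧ A = 0 ∧ 1/3 = 0
(((B → C) ∨ A) ∨ ((B ∧ B) → ~C)) ∧ (~A ∧ A) = 1/3 ∧ 0 = 0
B → B = 2/3 → 2/3 = 1
B ∨ (B → B) = 2/3 ∨ 1 = 1
C ∨ A = 1/3 ∨ 1/3 = 1/3
(B ∨ (B → B)) ∨ (C ∨ A) = 1 ∨ 1/3 = 1
((((B → C) ∨ A) ∨ ((B ∧ B) → ~C)) ∧ (~A ∧ A)) ∨ ((B ∨ (B → B)) ∨ (C ∨ A)) = 0 ∨ 1 = 1

1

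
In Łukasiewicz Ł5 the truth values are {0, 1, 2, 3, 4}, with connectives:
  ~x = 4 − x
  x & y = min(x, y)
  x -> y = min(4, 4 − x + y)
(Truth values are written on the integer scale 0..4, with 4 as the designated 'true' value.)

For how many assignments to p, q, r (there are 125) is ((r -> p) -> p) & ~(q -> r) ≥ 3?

6

value 4: 1 assignment (counts)
value 3: 5 assignments (counts)
value 2: 14 assignments
value 1: 26 assignments
value 0: 79 assignments
So 6 of the 125 assignments meet the threshold.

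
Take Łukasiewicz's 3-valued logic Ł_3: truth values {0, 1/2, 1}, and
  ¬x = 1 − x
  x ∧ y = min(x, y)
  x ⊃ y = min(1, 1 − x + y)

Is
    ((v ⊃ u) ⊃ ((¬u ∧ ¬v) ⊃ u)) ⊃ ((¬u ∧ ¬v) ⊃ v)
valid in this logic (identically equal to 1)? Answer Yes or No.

Counterexample: take u = 1/2, v = 0.
v ⊃ u = 0 ⊃ 1/2 = 1
¬u = ¬1/2 = 1/2
¬v = ¬0 = 1
¬u ∧ ¬v = 1/2 ∧ 1 = 1/2
(¬u ∧ ¬v) ⊃ u = 1/2 ⊃ 1/2 = 1
(v ⊃ u) ⊃ ((¬u ∧ ¬v) ⊃ u) = 1 ⊃ 1 = 1
(¬u ∧ ¬v) ⊃ v = 1/2 ⊃ 0 = 1/2
((v ⊃ u) ⊃ ((¬u ∧ ¬v) ⊃ u)) ⊃ ((¬u ∧ ¬v) ⊃ v) = 1 ⊃ 1/2 = 1/2
This gives 1/2 ≠ 1.

No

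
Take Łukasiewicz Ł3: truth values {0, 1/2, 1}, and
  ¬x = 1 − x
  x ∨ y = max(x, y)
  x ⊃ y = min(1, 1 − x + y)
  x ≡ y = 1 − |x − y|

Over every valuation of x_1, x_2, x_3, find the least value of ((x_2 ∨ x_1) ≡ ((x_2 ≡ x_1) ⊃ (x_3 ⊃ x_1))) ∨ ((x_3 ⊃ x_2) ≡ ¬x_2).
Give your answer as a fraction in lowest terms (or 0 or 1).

Take x_1 = 0, x_2 = 0, x_3 = 1/2:
x_2 ∨ x_1 = 0 ∨ 0 = 0
x_2 ≡ x_1 = 0 ≡ 0 = 1
x_3 ⊃ x_1 = 1/2 ⊃ 0 = 1/2
(x_2 ≡ x_1) ⊃ (x_3 ⊃ x_1) = 1 ⊃ 1/2 = 1/2
(x_2 ∨ x_1) ≡ ((x_2 ≡ x_1) ⊃ (x_3 ⊃ x_1)) = 0 ≡ 1/2 = 1/2
x_3 ⊃ x_2 = 1/2 ⊃ 0 = 1/2
¬x_2 = ¬0 = 1
(x_3 ⊃ x_2) ≡ ¬x_2 = 1/2 ≡ 1 = 1/2
((x_2 ∨ x_1) ≡ ((x_2 ≡ x_1) ⊃ (x_3 ⊃ x_1))) ∨ ((x_3 ⊃ x_2) ≡ ¬x_2) = 1/2 ∨ 1/2 = 1/2
No assignment yields a value below 1/2, so this is the minimum.

1/2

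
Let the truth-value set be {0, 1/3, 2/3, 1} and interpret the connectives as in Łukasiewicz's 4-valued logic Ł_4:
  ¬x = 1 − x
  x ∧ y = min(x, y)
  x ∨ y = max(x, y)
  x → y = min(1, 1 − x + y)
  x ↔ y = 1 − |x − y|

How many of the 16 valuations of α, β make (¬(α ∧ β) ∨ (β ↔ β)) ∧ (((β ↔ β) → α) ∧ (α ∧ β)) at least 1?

α = 0, β = 0 ↦ 0  <
α = 0, β = 1/3 ↦ 0  <
α = 0, β = 2/3 ↦ 0  <
α = 0, β = 1 ↦ 0  <
α = 1/3, β = 0 ↦ 0  <
α = 1/3, β = 1/3 ↦ 1/3  <
α = 1/3, β = 2/3 ↦ 1/3  <
α = 1/3, β = 1 ↦ 1/3  <
α = 2/3, β = 0 ↦ 0  <
α = 2/3, β = 1/3 ↦ 1/3  <
α = 2/3, β = 2/3 ↦ 2/3  <
α = 2/3, β = 1 ↦ 2/3  <
α = 1, β = 0 ↦ 0  <
α = 1, β = 1/3 ↦ 1/3  <
α = 1, β = 2/3 ↦ 2/3  <
α = 1, β = 1 ↦ 1  ≥
So 1 of the 16 assignments meets the threshold.

1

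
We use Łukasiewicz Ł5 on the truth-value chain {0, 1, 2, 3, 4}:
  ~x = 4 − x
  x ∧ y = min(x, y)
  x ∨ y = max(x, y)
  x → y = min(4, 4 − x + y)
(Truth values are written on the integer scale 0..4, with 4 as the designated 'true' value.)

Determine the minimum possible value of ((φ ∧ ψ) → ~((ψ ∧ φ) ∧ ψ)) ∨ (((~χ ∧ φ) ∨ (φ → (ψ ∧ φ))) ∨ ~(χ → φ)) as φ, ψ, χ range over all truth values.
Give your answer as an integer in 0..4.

3

Take φ = 4, ψ = 3, χ = 1:
φ ∧ ψ = 4 ∧ 3 = 3
ψ ∧ φ = 3 ∧ 4 = 3
(ψ ∧ φ) ∧ ψ = 3 ∧ 3 = 3
~((ψ ∧ φ) ∧ ψ) = ~3 = 1
(φ ∧ ψ) → ~((ψ ∧ φ) ∧ ψ) = 3 → 1 = 2
~χ = ~1 = 3
~χ ∧ φ = 3 ∧ 4 = 3
ψ ∧ φ = 3 ∧ 4 = 3
φ → (ψ ∧ φ) = 4 → 3 = 3
(~χ ∧ φ) ∨ (φ → (ψ ∧ φ)) = 3 ∨ 3 = 3
χ → φ = 1 → 4 = 4
~(χ → φ) = ~4 = 0
((~χ ∧ φ) ∨ (φ → (ψ ∧ φ))) ∨ ~(χ → φ) = 3 ∨ 0 = 3
((φ ∧ ψ) → ~((ψ ∧ φ) ∧ ψ)) ∨ (((~χ ∧ φ) ∨ (φ → (ψ ∧ φ))) ∨ ~(χ → φ)) = 2 ∨ 3 = 3
No assignment yields a value below 3, so this is the minimum.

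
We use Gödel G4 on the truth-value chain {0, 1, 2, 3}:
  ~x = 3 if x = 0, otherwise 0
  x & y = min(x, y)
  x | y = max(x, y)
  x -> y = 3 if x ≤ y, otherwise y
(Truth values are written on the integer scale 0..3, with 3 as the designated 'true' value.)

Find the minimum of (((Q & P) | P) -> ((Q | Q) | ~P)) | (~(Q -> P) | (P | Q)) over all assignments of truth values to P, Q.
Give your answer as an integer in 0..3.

Take P = 1, Q = 0:
Q & P = 0 & 1 = 0
(Q & P) | P = 0 | 1 = 1
Q | Q = 0 | 0 = 0
~P = ~1 = 0
(Q | Q) | ~P = 0 | 0 = 0
((Q & P) | P) -> ((Q | Q) | ~P) = 1 -> 0 = 0
Q -> P = 0 -> 1 = 3
~(Q -> P) = ~3 = 0
P | Q = 1 | 0 = 1
~(Q -> P) | (P | Q) = 0 | 1 = 1
(((Q & P) | P) -> ((Q | Q) | ~P)) | (~(Q -> P) | (P | Q)) = 0 | 1 = 1
No assignment yields a value below 1, so this is the minimum.

1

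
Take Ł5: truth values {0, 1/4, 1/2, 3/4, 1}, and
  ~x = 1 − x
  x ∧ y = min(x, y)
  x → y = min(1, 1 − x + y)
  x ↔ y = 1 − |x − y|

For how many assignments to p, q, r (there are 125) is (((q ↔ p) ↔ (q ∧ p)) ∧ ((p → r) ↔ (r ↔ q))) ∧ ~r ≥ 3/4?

13

value 1: 1 assignment (counts)
value 3/4: 12 assignments (counts)
value 1/2: 41 assignments
value 1/4: 40 assignments
value 0: 31 assignments
So 13 of the 125 assignments meet the threshold.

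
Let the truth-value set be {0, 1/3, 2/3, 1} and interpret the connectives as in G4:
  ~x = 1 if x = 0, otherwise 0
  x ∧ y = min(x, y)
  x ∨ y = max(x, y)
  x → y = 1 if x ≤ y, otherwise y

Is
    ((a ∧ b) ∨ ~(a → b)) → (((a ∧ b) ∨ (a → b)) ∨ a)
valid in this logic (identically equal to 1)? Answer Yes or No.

Counterexample: take a = 1/3, b = 0.
a ∧ b = 1/3 ∧ 0 = 0
a → b = 1/3 → 0 = 0
~(a → b) = ~0 = 1
(a ∧ b) ∨ ~(a → b) = 0 ∨ 1 = 1
a ∧ b = 1/3 ∧ 0 = 0
a → b = 1/3 → 0 = 0
(a ∧ b) ∨ (a → b) = 0 ∨ 0 = 0
((a ∧ b) ∨ (a → b)) ∨ a = 0 ∨ 1/3 = 1/3
((a ∧ b) ∨ ~(a → b)) → (((a ∧ b) ∨ (a → b)) ∨ a) = 1 → 1/3 = 1/3
This gives 1/3 ≠ 1.

No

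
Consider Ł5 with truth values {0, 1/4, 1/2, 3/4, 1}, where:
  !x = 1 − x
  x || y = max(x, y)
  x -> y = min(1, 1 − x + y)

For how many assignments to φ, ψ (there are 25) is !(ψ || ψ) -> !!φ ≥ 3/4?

19

value 1: 15 assignments (counts)
value 3/4: 4 assignments (counts)
value 1/2: 3 assignments
value 1/4: 2 assignments
value 0: 1 assignment
So 19 of the 25 assignments meet the threshold.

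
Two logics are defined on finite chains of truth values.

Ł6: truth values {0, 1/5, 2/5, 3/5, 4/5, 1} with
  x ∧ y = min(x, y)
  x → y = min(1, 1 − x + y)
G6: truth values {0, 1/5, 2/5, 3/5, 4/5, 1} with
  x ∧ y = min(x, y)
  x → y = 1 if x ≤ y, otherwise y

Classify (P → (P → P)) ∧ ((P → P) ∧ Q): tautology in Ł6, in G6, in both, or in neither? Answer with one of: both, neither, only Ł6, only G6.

In Ł6: at P = 0, Q = 0 the value is 0 — not a tautology.
In G6: at P = 0, Q = 0 the value is 0 — not a tautology.

neither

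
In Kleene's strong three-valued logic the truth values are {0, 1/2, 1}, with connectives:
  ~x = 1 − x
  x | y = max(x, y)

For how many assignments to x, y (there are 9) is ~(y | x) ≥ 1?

x = 0, y = 0 ↦ 1  ≥
x = 0, y = 1/2 ↦ 1/2  <
x = 0, y = 1 ↦ 0  <
x = 1/2, y = 0 ↦ 1/2  <
x = 1/2, y = 1/2 ↦ 1/2  <
x = 1/2, y = 1 ↦ 0  <
x = 1, y = 0 ↦ 0  <
x = 1, y = 1/2 ↦ 0  <
x = 1, y = 1 ↦ 0  <
So 1 of the 9 assignments meets the threshold.

1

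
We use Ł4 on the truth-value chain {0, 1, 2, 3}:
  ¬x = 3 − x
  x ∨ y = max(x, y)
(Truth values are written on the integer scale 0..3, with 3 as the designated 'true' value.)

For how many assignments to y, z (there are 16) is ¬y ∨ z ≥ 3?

y = 0, z = 0 ↦ 3  ≥
y = 0, z = 1 ↦ 3  ≥
y = 0, z = 2 ↦ 3  ≥
y = 0, z = 3 ↦ 3  ≥
y = 1, z = 0 ↦ 2  <
y = 1, z = 1 ↦ 2  <
y = 1, z = 2 ↦ 2  <
y = 1, z = 3 ↦ 3  ≥
y = 2, z = 0 ↦ 1  <
y = 2, z = 1 ↦ 1  <
y = 2, z = 2 ↦ 2  <
y = 2, z = 3 ↦ 3  ≥
y = 3, z = 0 ↦ 0  <
y = 3, z = 1 ↦ 1  <
y = 3, z = 2 ↦ 2  <
y = 3, z = 3 ↦ 3  ≥
So 7 of the 16 assignments meet the threshold.

7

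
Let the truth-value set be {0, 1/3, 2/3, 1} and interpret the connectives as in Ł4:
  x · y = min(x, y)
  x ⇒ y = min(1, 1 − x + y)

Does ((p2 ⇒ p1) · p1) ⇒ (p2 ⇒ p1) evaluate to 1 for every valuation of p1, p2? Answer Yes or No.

Yes

p1 = 0, p2 = 0 ↦ 1
p1 = 0, p2 = 1/3 ↦ 1
p1 = 0, p2 = 2/3 ↦ 1
p1 = 0, p2 = 1 ↦ 1
p1 = 1/3, p2 = 0 ↦ 1
p1 = 1/3, p2 = 1/3 ↦ 1
p1 = 1/3, p2 = 2/3 ↦ 1
p1 = 1/3, p2 = 1 ↦ 1
p1 = 2/3, p2 = 0 ↦ 1
p1 = 2/3, p2 = 1/3 ↦ 1
p1 = 2/3, p2 = 2/3 ↦ 1
p1 = 2/3, p2 = 1 ↦ 1
p1 = 1, p2 = 0 ↦ 1
p1 = 1, p2 = 1/3 ↦ 1
p1 = 1, p2 = 2/3 ↦ 1
p1 = 1, p2 = 1 ↦ 1
Every assignment gives a value ≥ 1.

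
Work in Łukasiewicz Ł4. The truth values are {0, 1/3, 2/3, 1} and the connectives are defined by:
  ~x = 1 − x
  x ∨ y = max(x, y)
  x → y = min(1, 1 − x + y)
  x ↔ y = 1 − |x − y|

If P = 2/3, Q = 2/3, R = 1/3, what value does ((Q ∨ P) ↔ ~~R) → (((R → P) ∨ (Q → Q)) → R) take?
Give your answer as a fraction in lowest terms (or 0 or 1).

2/3

Q ∨ P = 2/3 ∨ 2/3 = 2/3
~R = ~1/3 = 2/3
~~R = ~2/3 = 1/3
(Q ∨ P) ↔ ~~R = 2/3 ↔ 1/3 = 2/3
R → P = 1/3 → 2/3 = 1
Q → Q = 2/3 → 2/3 = 1
(R → P) ∨ (Q → Q) = 1 ∨ 1 = 1
((R → P) ∨ (Q → Q)) → R = 1 → 1/3 = 1/3
((Q ∨ P) ↔ ~~R) → (((R → P) ∨ (Q → Q)) → R) = 2/3 → 1/3 = 2/3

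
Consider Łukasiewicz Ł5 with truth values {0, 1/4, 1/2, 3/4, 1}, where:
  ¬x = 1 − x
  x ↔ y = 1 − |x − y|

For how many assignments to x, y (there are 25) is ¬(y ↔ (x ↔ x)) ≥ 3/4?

value 1: 5 assignments (counts)
value 3/4: 5 assignments (counts)
value 1/2: 5 assignments
value 1/4: 5 assignments
value 0: 5 assignments
So 10 of the 25 assignments meet the threshold.

10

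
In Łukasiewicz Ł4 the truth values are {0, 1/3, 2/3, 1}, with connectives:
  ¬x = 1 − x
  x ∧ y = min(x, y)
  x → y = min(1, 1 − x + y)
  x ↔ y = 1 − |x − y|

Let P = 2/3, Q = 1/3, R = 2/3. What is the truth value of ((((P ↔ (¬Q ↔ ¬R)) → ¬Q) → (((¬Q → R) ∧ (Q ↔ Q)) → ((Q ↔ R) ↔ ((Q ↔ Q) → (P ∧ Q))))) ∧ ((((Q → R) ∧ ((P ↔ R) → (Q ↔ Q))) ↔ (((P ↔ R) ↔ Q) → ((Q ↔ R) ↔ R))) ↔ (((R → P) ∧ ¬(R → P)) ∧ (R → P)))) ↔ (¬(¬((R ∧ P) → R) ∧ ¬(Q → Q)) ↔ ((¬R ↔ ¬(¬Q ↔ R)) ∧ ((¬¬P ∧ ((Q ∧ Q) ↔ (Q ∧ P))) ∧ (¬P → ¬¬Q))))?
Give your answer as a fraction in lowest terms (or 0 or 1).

1/3

¬Q = ¬1/3 = 2/3
¬R = ¬2/3 = 1/3
¬Q ↔ ¬R = 2/3 ↔ 1/3 = 2/3
P ↔ (¬Q ↔ ¬R) = 2/3 ↔ 2/3 = 1
¬Q = ¬1/3 = 2/3
(P ↔ (¬Q ↔ ¬R)) → ¬Q = 1 → 2/3 = 2/3
¬Q = ¬1/3 = 2/3
¬Q → R = 2/3 → 2/3 = 1
Q ↔ Q = 1/3 ↔ 1/3 = 1
(¬Q → R) ∧ (Q ↔ Q) = 1 ∧ 1 = 1
Q ↔ R = 1/3 ↔ 2/3 = 2/3
Q ↔ Q = 1/3 ↔ 1/3 = 1
P ∧ Q = 2/3 ∧ 1/3 = 1/3
(Q ↔ Q) → (P ∧ Q) = 1 → 1/3 = 1/3
(Q ↔ R) ↔ ((Q ↔ Q) → (P ∧ Q)) = 2/3 ↔ 1/3 = 2/3
((¬Q → R) ∧ (Q ↔ Q)) → ((Q ↔ R) ↔ ((Q ↔ Q) → (P ∧ Q))) = 1 → 2/3 = 2/3
((P ↔ (¬Q ↔ ¬R)) → ¬Q) → (((¬Q → R) ∧ (Q ↔ Q)) → ((Q ↔ R) ↔ ((Q ↔ Q) → (P ∧ Q)))) = 2/3 → 2/3 = 1
Q → R = 1/3 → 2/3 = 1
P ↔ R = 2/3 ↔ 2/3 = 1
Q ↔ Q = 1/3 ↔ 1/3 = 1
(P ↔ R) → (Q ↔ Q) = 1 → 1 = 1
(Q → R) ∧ ((P ↔ R) → (Q ↔ Q)) = 1 ∧ 1 = 1
P ↔ R = 2/3 ↔ 2/3 = 1
(P ↔ R) ↔ Q = 1 ↔ 1/3 = 1/3
Q ↔ R = 1/3 ↔ 2/3 = 2/3
(Q ↔ R) ↔ R = 2/3 ↔ 2/3 = 1
((P ↔ R) ↔ Q) → ((Q ↔ R) ↔ R) = 1/3 → 1 = 1
((Q → R) ∧ ((P ↔ R) → (Q ↔ Q))) ↔ (((P ↔ R) ↔ Q) → ((Q ↔ R) ↔ R)) = 1 ↔ 1 = 1
R → P = 2/3 → 2/3 = 1
R → P = 2/3 → 2/3 = 1
¬(R → P) = ¬1 = 0
(R → P) ∧ ¬(R → P) = 1 ∧ 0 = 0
R → P = 2/3 → 2/3 = 1
((R → P) ∧ ¬(R → P)) ∧ (R → P) = 0 ∧ 1 = 0
(((Q → R) ∧ ((P ↔ R) → (Q ↔ Q))) ↔ (((P ↔ R) ↔ Q) → ((Q ↔ R) ↔ R))) ↔ (((R → P) ∧ ¬(R → P)) ∧ (R → P)) = 1 ↔ 0 = 0
(((P ↔ (¬Q ↔ ¬R)) → ¬Q) → (((¬Q → R) ∧ (Q ↔ Q)) → ((Q ↔ R) ↔ ((Q ↔ Q) → (P ∧ Q))))) ∧ ((((Q → R) ∧ ((P ↔ R) → (Q ↔ Q))) ↔ (((P ↔ R) ↔ Q) → ((Q ↔ R) ↔ R))) ↔ (((R → P) ∧ ¬(R → P)) ∧ (R → P))) = 1 ∧ 0 = 0
R ∧ P = 2/3 ∧ 2/3 = 2/3
(R ∧ P) → R = 2/3 → 2/3 = 1
¬((R ∧ P) → R) = ¬1 = 0
Q → Q = 1/3 → 1/3 = 1
¬(Q → Q) = ¬1 = 0
¬((R ∧ P) → R) ∧ ¬(Q → Q) = 0 ∧ 0 = 0
¬(¬((R ∧ P) → R) ∧ ¬(Q → Q)) = ¬0 = 1
¬R = ¬2/3 = 1/3
¬Q = ¬1/3 = 2/3
¬Q ↔ R = 2/3 ↔ 2/3 = 1
¬(¬Q ↔ R) = ¬1 = 0
¬R ↔ ¬(¬Q ↔ R) = 1/3 ↔ 0 = 2/3
¬P = ¬2/3 = 1/3
¬¬P = ¬1/3 = 2/3
Q ∧ Q = 1/3 ∧ 1/3 = 1/3
Q ∧ P = 1/3 ∧ 2/3 = 1/3
(Q ∧ Q) ↔ (Q ∧ P) = 1/3 ↔ 1/3 = 1
¬¬P ∧ ((Q ∧ Q) ↔ (Q ∧ P)) = 2/3 ∧ 1 = 2/3
¬P = ¬2/3 = 1/3
¬Q = ¬1/3 = 2/3
¬¬Q = ¬2/3 = 1/3
¬P → ¬¬Q = 1/3 → 1/3 = 1
(¬¬P ∧ ((Q ∧ Q) ↔ (Q ∧ P))) ∧ (¬P → ¬¬Q) = 2/3 ∧ 1 = 2/3
(¬R ↔ ¬(¬Q ↔ R)) ∧ ((¬¬P ∧ ((Q ∧ Q) ↔ (Q ∧ P))) ∧ (¬P → ¬¬Q)) = 2/3 ∧ 2/3 = 2/3
¬(¬((R ∧ P) → R) ∧ ¬(Q → Q)) ↔ ((¬R ↔ ¬(¬Q ↔ R)) ∧ ((¬¬P ∧ ((Q ∧ Q) ↔ (Q ∧ P))) ∧ (¬P → ¬¬Q))) = 1 ↔ 2/3 = 2/3
((((P ↔ (¬Q ↔ ¬R)) → ¬Q) → (((¬Q → R) ∧ (Q ↔ Q)) → ((Q ↔ R) ↔ ((Q ↔ Q) → (P ∧ Q))))) ∧ ((((Q → R) ∧ ((P ↔ R) → (Q ↔ Q))) ↔ (((P ↔ R) ↔ Q) → ((Q ↔ R) ↔ R))) ↔ (((R → P) ∧ ¬(R → P)) ∧ (R → P)))) ↔ (¬(¬((R ∧ P) → R) ∧ ¬(Q → Q)) ↔ ((¬R ↔ ¬(¬Q ↔ R)) ∧ ((¬¬P ∧ ((Q ∧ Q) ↔ (Q ∧ P))) ∧ (¬P → ¬¬Q)))) = 0 ↔ 2/3 = 1/3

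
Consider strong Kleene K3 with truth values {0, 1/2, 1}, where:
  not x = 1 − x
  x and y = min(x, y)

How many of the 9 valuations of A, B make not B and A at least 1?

1

A = 0, B = 0 ↦ 0  <
A = 0, B = 1/2 ↦ 0  <
A = 0, B = 1 ↦ 0  <
A = 1/2, B = 0 ↦ 1/2  <
A = 1/2, B = 1/2 ↦ 1/2  <
A = 1/2, B = 1 ↦ 0  <
A = 1, B = 0 ↦ 1  ≥
A = 1, B = 1/2 ↦ 1/2  <
A = 1, B = 1 ↦ 0  <
So 1 of the 9 assignments meets the threshold.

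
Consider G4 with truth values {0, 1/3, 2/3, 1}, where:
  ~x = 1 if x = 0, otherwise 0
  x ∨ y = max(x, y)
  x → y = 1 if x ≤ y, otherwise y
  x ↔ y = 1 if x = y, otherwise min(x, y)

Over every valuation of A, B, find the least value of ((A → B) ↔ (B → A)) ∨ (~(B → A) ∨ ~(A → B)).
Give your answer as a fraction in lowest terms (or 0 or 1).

1/3

Take A = 1/3, B = 2/3:
A → B = 1/3 → 2/3 = 1
B → A = 2/3 → 1/3 = 1/3
(A → B) ↔ (B → A) = 1 ↔ 1/3 = 1/3
B → A = 2/3 → 1/3 = 1/3
~(B → A) = ~1/3 = 0
A → B = 1/3 → 2/3 = 1
~(A → B) = ~1 = 0
~(B → A) ∨ ~(A → B) = 0 ∨ 0 = 0
((A → B) ↔ (B → A)) ∨ (~(B → A) ∨ ~(A → B)) = 1/3 ∨ 0 = 1/3
No assignment yields a value below 1/3, so this is the minimum.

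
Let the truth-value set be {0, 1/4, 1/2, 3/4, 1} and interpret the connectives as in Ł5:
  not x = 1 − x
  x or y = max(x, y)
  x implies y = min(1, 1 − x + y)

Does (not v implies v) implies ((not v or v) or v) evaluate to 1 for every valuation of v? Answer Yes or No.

No

Counterexample: take v = 1/2.
not v = not 1/2 = 1/2
not v implies v = 1/2 implies 1/2 = 1
not v = not 1/2 = 1/2
not v or v = 1/2 or 1/2 = 1/2
(not v or v) or v = 1/2 or 1/2 = 1/2
(not v implies v) implies ((not v or v) or v) = 1 implies 1/2 = 1/2
This gives 1/2 ≠ 1.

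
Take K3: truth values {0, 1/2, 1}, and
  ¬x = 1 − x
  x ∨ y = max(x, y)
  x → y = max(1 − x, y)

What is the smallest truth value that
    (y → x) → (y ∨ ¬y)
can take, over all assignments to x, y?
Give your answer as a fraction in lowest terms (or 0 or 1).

Take x = 0, y = 1/2:
y → x = 1/2 → 0 = 1/2
¬y = ¬1/2 = 1/2
y ∨ ¬y = 1/2 ∨ 1/2 = 1/2
(y → x) → (y ∨ ¬y) = 1/2 → 1/2 = 1/2
No assignment yields a value below 1/2, so this is the minimum.

1/2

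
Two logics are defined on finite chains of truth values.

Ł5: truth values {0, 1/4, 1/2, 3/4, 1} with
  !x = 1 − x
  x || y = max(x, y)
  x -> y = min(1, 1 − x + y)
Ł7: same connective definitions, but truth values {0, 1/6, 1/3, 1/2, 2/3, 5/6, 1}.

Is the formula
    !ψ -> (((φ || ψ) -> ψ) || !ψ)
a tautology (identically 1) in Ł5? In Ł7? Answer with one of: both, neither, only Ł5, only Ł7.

both

In Ł5: every assignment gives 1 — tautology.
In Ł7: every assignment gives 1 — tautology.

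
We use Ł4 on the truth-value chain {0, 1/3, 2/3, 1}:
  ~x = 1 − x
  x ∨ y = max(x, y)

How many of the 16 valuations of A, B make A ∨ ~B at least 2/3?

12

A = 0, B = 0 ↦ 1  ≥
A = 0, B = 1/3 ↦ 2/3  ≥
A = 0, B = 2/3 ↦ 1/3  <
A = 0, B = 1 ↦ 0  <
A = 1/3, B = 0 ↦ 1  ≥
A = 1/3, B = 1/3 ↦ 2/3  ≥
A = 1/3, B = 2/3 ↦ 1/3  <
A = 1/3, B = 1 ↦ 1/3  <
A = 2/3, B = 0 ↦ 1  ≥
A = 2/3, B = 1/3 ↦ 2/3  ≥
A = 2/3, B = 2/3 ↦ 2/3  ≥
A = 2/3, B = 1 ↦ 2/3  ≥
A = 1, B = 0 ↦ 1  ≥
A = 1, B = 1/3 ↦ 1  ≥
A = 1, B = 2/3 ↦ 1  ≥
A = 1, B = 1 ↦ 1  ≥
So 12 of the 16 assignments meet the threshold.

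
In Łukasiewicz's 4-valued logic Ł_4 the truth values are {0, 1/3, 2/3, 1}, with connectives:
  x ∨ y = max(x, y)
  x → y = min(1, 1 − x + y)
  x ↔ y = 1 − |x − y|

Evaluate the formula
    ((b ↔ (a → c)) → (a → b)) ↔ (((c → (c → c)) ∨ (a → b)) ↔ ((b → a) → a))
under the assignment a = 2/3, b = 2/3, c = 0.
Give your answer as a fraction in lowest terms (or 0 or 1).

a → c = 2/3 → 0 = 1/3
b ↔ (a → c) = 2/3 ↔ 1/3 = 2/3
a → b = 2/3 → 2/3 = 1
(b ↔ (a → c)) → (a → b) = 2/3 → 1 = 1
c → c = 0 → 0 = 1
c → (c → c) = 0 → 1 = 1
a → b = 2/3 → 2/3 = 1
(c → (c → c)) ∨ (a → b) = 1 ∨ 1 = 1
b → a = 2/3 → 2/3 = 1
(b → a) → a = 1 → 2/3 = 2/3
((c → (c → c)) ∨ (a → b)) ↔ ((b → a) → a) = 1 ↔ 2/3 = 2/3
((b ↔ (a → c)) → (a → b)) ↔ (((c → (c → c)) ∨ (a → b)) ↔ ((b → a) → a)) = 1 ↔ 2/3 = 2/3

2/3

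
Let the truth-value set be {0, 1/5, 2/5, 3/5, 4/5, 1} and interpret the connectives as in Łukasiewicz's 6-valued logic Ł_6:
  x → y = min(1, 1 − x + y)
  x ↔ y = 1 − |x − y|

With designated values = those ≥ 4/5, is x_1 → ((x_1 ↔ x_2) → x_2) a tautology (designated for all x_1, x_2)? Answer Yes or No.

At x_1 = 1, x_2 = 3/5, for instance:
x_1 ↔ x_2 = 1 ↔ 3/5 = 3/5
(x_1 ↔ x_2) → x_2 = 3/5 → 3/5 = 1
x_1 → ((x_1 ↔ x_2) → x_2) = 1 → 1 = 1
and checking the remaining 35 assignments likewise gives ≥ 4/5 in every case.

Yes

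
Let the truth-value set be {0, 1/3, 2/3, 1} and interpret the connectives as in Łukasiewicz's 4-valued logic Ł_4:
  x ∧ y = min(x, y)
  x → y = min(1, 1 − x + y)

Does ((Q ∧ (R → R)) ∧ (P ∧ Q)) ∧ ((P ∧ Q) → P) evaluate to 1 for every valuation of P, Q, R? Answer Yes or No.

No

Counterexample: take P = 0, Q = 0, R = 0.
R → R = 0 → 0 = 1
Q ∧ (R → R) = 0 ∧ 1 = 0
P ∧ Q = 0 ∧ 0 = 0
(Q ∧ (R → R)) ∧ (P ∧ Q) = 0 ∧ 0 = 0
P ∧ Q = 0 ∧ 0 = 0
(P ∧ Q) → P = 0 → 0 = 1
((Q ∧ (R → R)) ∧ (P ∧ Q)) ∧ ((P ∧ Q) → P) = 0 ∧ 1 = 0
This gives 0 ≠ 1.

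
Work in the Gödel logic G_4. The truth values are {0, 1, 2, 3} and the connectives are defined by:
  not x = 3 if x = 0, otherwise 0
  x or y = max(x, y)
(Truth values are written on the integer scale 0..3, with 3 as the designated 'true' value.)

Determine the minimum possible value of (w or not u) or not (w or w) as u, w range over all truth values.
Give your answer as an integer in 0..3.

1

Take u = 1, w = 1:
not u = not 1 = 0
w or not u = 1 or 0 = 1
w or w = 1 or 1 = 1
not (w or w) = not 1 = 0
(w or not u) or not (w or w) = 1 or 0 = 1
No assignment yields a value below 1, so this is the minimum.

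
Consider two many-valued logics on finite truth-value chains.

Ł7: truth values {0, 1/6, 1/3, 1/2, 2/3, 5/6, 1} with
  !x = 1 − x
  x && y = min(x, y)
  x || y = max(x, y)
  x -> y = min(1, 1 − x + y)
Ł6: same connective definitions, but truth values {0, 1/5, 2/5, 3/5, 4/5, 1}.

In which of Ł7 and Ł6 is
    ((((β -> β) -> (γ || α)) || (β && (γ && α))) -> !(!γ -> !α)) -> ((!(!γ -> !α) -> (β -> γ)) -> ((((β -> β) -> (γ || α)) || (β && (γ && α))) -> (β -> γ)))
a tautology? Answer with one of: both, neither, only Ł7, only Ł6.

In Ł7: every assignment gives 1 — tautology.
In Ł6: every assignment gives 1 — tautology.

both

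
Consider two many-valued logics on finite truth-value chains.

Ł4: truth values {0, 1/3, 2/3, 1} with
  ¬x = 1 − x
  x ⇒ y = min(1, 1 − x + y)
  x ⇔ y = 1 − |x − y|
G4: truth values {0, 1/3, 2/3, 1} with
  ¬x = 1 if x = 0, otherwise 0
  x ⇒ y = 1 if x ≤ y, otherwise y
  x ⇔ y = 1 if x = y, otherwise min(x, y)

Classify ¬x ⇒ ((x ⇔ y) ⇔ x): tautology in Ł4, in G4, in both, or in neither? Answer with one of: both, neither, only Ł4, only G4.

neither

In Ł4: at x = 0, y = 0 the value is 0 — not a tautology.
In G4: at x = 0, y = 0 the value is 0 — not a tautology.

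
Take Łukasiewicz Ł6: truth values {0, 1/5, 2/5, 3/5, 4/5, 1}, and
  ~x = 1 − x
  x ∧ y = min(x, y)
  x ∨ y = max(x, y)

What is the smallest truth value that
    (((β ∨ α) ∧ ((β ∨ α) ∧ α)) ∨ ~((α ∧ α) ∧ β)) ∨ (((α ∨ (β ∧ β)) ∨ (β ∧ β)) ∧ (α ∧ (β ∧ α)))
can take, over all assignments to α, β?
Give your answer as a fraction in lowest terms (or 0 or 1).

3/5

Take α = 2/5, β = 2/5:
β ∨ α = 2/5 ∨ 2/5 = 2/5
β ∨ α = 2/5 ∨ 2/5 = 2/5
(β ∨ α) ∧ α = 2/5 ∧ 2/5 = 2/5
(β ∨ α) ∧ ((β ∨ α) ∧ α) = 2/5 ∧ 2/5 = 2/5
α ∧ α = 2/5 ∧ 2/5 = 2/5
(α ∧ α) ∧ β = 2/5 ∧ 2/5 = 2/5
~((α ∧ α) ∧ β) = ~2/5 = 3/5
((β ∨ α) ∧ ((β ∨ α) ∧ α)) ∨ ~((α ∧ α) ∧ β) = 2/5 ∨ 3/5 = 3/5
β ∧ β = 2/5 ∧ 2/5 = 2/5
α ∨ (β ∧ β) = 2/5 ∨ 2/5 = 2/5
β ∧ β = 2/5 ∧ 2/5 = 2/5
(α ∨ (β ∧ β)) ∨ (β ∧ β) = 2/5 ∨ 2/5 = 2/5
β ∧ α = 2/5 ∧ 2/5 = 2/5
α ∧ (β ∧ α) = 2/5 ∧ 2/5 = 2/5
((α ∨ (β ∧ β)) ∨ (β ∧ β)) ∧ (α ∧ (β ∧ α)) = 2/5 ∧ 2/5 = 2/5
(((β ∨ α) ∧ ((β ∨ α) ∧ α)) ∨ ~((α ∧ α) ∧ β)) ∨ (((α ∨ (β ∧ β)) ∨ (β ∧ β)) ∧ (α ∧ (β ∧ α))) = 3/5 ∨ 2/5 = 3/5
No assignment yields a value below 3/5, so this is the minimum.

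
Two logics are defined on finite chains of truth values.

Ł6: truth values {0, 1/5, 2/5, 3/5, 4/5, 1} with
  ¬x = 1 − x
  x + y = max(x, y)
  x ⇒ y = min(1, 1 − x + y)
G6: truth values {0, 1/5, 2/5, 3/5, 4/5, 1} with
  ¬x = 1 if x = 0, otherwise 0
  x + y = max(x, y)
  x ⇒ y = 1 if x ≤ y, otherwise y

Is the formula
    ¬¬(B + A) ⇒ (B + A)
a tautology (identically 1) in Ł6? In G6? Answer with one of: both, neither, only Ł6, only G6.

only Ł6

In Ł6: every assignment gives 1 — tautology.
In G6: at A = 0, B = 1/5 the value is 1/5 — not a tautology.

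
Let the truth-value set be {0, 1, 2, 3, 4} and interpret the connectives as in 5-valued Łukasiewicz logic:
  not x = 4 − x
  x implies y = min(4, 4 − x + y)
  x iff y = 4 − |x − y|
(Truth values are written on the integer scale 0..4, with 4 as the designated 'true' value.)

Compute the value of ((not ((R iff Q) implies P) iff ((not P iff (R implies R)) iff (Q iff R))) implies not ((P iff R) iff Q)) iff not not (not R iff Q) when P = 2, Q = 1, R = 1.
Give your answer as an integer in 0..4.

4

R iff Q = 1 iff 1 = 4
(R iff Q) implies P = 4 implies 2 = 2
not ((R iff Q) implies P) = not 2 = 2
not P = not 2 = 2
R implies R = 1 implies 1 = 4
not P iff (R implies R) = 2 iff 4 = 2
Q iff R = 1 iff 1 = 4
(not P iff (R implies R)) iff (Q iff R) = 2 iff 4 = 2
not ((R iff Q) implies P) iff ((not P iff (R implies R)) iff (Q iff R)) = 2 iff 2 = 4
P iff R = 2 iff 1 = 3
(P iff R) iff Q = 3 iff 1 = 2
not ((P iff R) iff Q) = not 2 = 2
(not ((R iff Q) implies P) iff ((not P iff (R implies R)) iff (Q iff R))) implies not ((P iff R) iff Q) = 4 implies 2 = 2
not R = not 1 = 3
not R iff Q = 3 iff 1 = 2
not (not R iff Q) = not 2 = 2
not not (not R iff Q) = not 2 = 2
((not ((R iff Q) implies P) iff ((not P iff (R implies R)) iff (Q iff R))) implies not ((P iff R) iff Q)) iff not not (not R iff Q) = 2 iff 2 = 4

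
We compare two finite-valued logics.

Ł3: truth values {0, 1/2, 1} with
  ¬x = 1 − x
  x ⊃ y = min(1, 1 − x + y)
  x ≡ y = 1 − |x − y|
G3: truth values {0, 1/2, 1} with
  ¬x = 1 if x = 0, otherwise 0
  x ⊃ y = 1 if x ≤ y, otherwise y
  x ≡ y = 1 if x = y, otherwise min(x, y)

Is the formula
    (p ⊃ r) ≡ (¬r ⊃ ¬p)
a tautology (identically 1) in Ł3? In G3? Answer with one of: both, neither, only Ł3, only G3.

only Ł3

In Ł3: every assignment gives 1 — tautology.
In G3: at p = 1, r = 1/2 the value is 1/2 — not a tautology.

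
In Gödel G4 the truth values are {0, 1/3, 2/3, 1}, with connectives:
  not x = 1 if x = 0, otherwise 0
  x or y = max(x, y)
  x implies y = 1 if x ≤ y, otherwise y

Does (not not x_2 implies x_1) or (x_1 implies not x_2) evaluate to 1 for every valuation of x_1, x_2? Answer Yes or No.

Counterexample: take x_1 = 1/3, x_2 = 1/3.
not x_2 = not 1/3 = 0
not not x_2 = not 0 = 1
not not x_2 implies x_1 = 1 implies 1/3 = 1/3
not x_2 = not 1/3 = 0
x_1 implies not x_2 = 1/3 implies 0 = 0
(not not x_2 implies x_1) or (x_1 implies not x_2) = 1/3 or 0 = 1/3
This gives 1/3 ≠ 1.

No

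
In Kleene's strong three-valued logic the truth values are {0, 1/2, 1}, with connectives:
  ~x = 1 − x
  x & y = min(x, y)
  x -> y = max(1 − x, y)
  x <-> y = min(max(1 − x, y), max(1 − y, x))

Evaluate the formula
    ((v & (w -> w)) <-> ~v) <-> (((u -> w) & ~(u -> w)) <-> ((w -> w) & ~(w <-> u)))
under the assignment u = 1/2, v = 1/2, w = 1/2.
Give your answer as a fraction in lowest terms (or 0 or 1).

w -> w = 1/2 -> 1/2 = 1/2
v & (w -> w) = 1/2 & 1/2 = 1/2
~v = ~1/2 = 1/2
(v & (w -> w)) <-> ~v = 1/2 <-> 1/2 = 1/2
u -> w = 1/2 -> 1/2 = 1/2
u -> w = 1/2 -> 1/2 = 1/2
~(u -> w) = ~1/2 = 1/2
(u -> w) & ~(u -> w) = 1/2 & 1/2 = 1/2
w -> w = 1/2 -> 1/2 = 1/2
w <-> u = 1/2 <-> 1/2 = 1/2
~(w <-> u) = ~1/2 = 1/2
(w -> w) & ~(w <-> u) = 1/2 & 1/2 = 1/2
((u -> w) & ~(u -> w)) <-> ((w -> w) & ~(w <-> u)) = 1/2 <-> 1/2 = 1/2
((v & (w -> w)) <-> ~v) <-> (((u -> w) & ~(u -> w)) <-> ((w -> w) & ~(w <-> u))) = 1/2 <-> 1/2 = 1/2

1/2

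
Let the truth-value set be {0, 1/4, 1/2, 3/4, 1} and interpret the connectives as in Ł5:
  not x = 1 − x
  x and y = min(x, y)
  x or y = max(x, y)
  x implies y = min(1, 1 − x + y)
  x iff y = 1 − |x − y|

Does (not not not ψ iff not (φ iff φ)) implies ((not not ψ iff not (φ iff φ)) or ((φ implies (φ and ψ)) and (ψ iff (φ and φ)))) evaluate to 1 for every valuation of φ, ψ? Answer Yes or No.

No

Counterexample: take φ = 0, ψ = 3/4.
not ψ = not 3/4 = 1/4
not not ψ = not 1/4 = 3/4
not not not ψ = not 3/4 = 1/4
φ iff φ = 0 iff 0 = 1
not (φ iff φ) = not 1 = 0
not not not ψ iff not (φ iff φ) = 1/4 iff 0 = 3/4
not ψ = not 3/4 = 1/4
not not ψ = not 1/4 = 3/4
φ iff φ = 0 iff 0 = 1
not (φ iff φ) = not 1 = 0
not not ψ iff not (φ iff φ) = 3/4 iff 0 = 1/4
φ and ψ = 0 and 3/4 = 0
φ implies (φ and ψ) = 0 implies 0 = 1
φ and φ = 0 and 0 = 0
ψ iff (φ and φ) = 3/4 iff 0 = 1/4
(φ implies (φ and ψ)) and (ψ iff (φ and φ)) = 1 and 1/4 = 1/4
(not not ψ iff not (φ iff φ)) or ((φ implies (φ and ψ)) and (ψ iff (φ and φ))) = 1/4 or 1/4 = 1/4
(not not not ψ iff not (φ iff φ)) implies ((not not ψ iff not (φ iff φ)) or ((φ implies (φ and ψ)) and (ψ iff (φ and φ)))) = 3/4 implies 1/4 = 1/2
This gives 1/2 ≠ 1.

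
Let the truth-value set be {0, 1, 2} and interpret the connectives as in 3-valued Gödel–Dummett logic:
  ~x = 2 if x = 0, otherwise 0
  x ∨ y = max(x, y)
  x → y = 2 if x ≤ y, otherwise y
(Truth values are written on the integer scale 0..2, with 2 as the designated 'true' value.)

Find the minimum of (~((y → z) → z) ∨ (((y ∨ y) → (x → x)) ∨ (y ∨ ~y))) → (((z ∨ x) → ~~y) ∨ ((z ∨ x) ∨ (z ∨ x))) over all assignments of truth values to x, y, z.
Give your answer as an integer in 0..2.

1

Take x = 0, y = 0, z = 1:
y → z = 0 → 1 = 2
(y → z) → z = 2 → 1 = 1
~((y → z) → z) = ~1 = 0
y ∨ y = 0 ∨ 0 = 0
x → x = 0 → 0 = 2
(y ∨ y) → (x → x) = 0 → 2 = 2
~y = ~0 = 2
y ∨ ~y = 0 ∨ 2 = 2
((y ∨ y) → (x → x)) ∨ (y ∨ ~y) = 2 ∨ 2 = 2
~((y → z) → z) ∨ (((y ∨ y) → (x → x)) ∨ (y ∨ ~y)) = 0 ∨ 2 = 2
z ∨ x = 1 ∨ 0 = 1
~y = ~0 = 2
~~y = ~2 = 0
(z ∨ x) → ~~y = 1 → 0 = 0
z ∨ x = 1 ∨ 0 = 1
z ∨ x = 1 ∨ 0 = 1
(z ∨ x) ∨ (z ∨ x) = 1 ∨ 1 = 1
((z ∨ x) → ~~y) ∨ ((z ∨ x) ∨ (z ∨ x)) = 0 ∨ 1 = 1
(~((y → z) → z) ∨ (((y ∨ y) → (x → x)) ∨ (y ∨ ~y))) → (((z ∨ x) → ~~y) ∨ ((z ∨ x) ∨ (z ∨ x))) = 2 → 1 = 1
No assignment yields a value below 1, so this is the minimum.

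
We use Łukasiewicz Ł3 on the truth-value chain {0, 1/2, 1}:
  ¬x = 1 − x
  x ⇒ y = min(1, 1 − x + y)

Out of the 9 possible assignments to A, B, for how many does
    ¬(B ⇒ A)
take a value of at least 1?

A = 0, B = 0 ↦ 0  <
A = 0, B = 1/2 ↦ 1/2  <
A = 0, B = 1 ↦ 1  ≥
A = 1/2, B = 0 ↦ 0  <
A = 1/2, B = 1/2 ↦ 0  <
A = 1/2, B = 1 ↦ 1/2  <
A = 1, B = 0 ↦ 0  <
A = 1, B = 1/2 ↦ 0  <
A = 1, B = 1 ↦ 0  <
So 1 of the 9 assignments meets the threshold.

1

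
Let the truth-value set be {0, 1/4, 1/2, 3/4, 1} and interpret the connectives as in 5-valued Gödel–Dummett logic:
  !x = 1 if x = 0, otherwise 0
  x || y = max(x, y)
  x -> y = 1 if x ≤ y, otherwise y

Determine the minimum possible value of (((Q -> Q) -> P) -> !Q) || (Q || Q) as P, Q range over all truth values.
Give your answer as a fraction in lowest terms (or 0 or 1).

Take P = 1/4, Q = 1/4:
Q -> Q = 1/4 -> 1/4 = 1
(Q -> Q) -> P = 1 -> 1/4 = 1/4
!Q = !1/4 = 0
((Q -> Q) -> P) -> !Q = 1/4 -> 0 = 0
Q || Q = 1/4 || 1/4 = 1/4
(((Q -> Q) -> P) -> !Q) || (Q || Q) = 0 || 1/4 = 1/4
No assignment yields a value below 1/4, so this is the minimum.

1/4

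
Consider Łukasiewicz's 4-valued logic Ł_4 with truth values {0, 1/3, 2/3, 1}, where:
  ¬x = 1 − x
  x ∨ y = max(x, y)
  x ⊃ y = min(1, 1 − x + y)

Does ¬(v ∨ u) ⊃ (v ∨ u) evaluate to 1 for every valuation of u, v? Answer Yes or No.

Counterexample: take u = 0, v = 0.
v ∨ u = 0 ∨ 0 = 0
¬(v ∨ u) = ¬0 = 1
v ∨ u = 0 ∨ 0 = 0
¬(v ∨ u) ⊃ (v ∨ u) = 1 ⊃ 0 = 0
This gives 0 ≠ 1.

No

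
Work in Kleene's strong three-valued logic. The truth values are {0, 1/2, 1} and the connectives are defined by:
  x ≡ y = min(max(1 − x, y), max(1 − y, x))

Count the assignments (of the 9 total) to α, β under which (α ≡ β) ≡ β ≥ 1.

2

α = 0, β = 0 ↦ 0  <
α = 0, β = 1/2 ↦ 1/2  <
α = 0, β = 1 ↦ 0  <
α = 1/2, β = 0 ↦ 1/2  <
α = 1/2, β = 1/2 ↦ 1/2  <
α = 1/2, β = 1 ↦ 1/2  <
α = 1, β = 0 ↦ 1  ≥
α = 1, β = 1/2 ↦ 1/2  <
α = 1, β = 1 ↦ 1  ≥
So 2 of the 9 assignments meet the threshold.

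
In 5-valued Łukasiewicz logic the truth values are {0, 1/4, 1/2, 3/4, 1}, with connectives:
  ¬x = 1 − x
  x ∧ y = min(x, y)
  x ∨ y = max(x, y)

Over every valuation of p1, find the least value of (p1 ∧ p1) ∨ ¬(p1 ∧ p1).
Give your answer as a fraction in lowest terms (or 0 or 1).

Take p1 = 1/2:
p1 ∧ p1 = 1/2 ∧ 1/2 = 1/2
p1 ∧ p1 = 1/2 ∧ 1/2 = 1/2
¬(p1 ∧ p1) = ¬1/2 = 1/2
(p1 ∧ p1) ∨ ¬(p1 ∧ p1) = 1/2 ∨ 1/2 = 1/2
No assignment yields a value below 1/2, so this is the minimum.

1/2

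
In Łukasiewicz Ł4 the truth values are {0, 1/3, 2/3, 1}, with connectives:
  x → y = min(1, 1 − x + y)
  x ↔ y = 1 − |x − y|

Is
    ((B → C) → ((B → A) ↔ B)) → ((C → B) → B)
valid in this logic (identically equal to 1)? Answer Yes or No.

Counterexample: take A = 0, B = 1/3, C = 0.
B → C = 1/3 → 0 = 2/3
B → A = 1/3 → 0 = 2/3
(B → A) ↔ B = 2/3 ↔ 1/3 = 2/3
(B → C) → ((B → A) ↔ B) = 2/3 → 2/3 = 1
C → B = 0 → 1/3 = 1
(C → B) → B = 1 → 1/3 = 1/3
((B → C) → ((B → A) ↔ B)) → ((C → B) → B) = 1 → 1/3 = 1/3
This gives 1/3 ≠ 1.

No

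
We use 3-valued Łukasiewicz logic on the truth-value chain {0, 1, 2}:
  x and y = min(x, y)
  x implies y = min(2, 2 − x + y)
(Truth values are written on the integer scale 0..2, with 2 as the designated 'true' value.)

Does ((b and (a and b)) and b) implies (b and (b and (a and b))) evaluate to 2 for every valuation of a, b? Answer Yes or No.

a = 0, b = 0 ↦ 2
a = 0, b = 1 ↦ 2
a = 0, b = 2 ↦ 2
a = 1, b = 0 ↦ 2
a = 1, b = 1 ↦ 2
a = 1, b = 2 ↦ 2
a = 2, b = 0 ↦ 2
a = 2, b = 1 ↦ 2
a = 2, b = 2 ↦ 2
Every assignment gives a value ≥ 2.

Yes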